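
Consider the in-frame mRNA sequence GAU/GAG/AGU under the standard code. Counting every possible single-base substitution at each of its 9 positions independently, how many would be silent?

3

Codon 1 (GAU, Asp): 1 synonymous substitution.
Codon 2 (GAG, Glu): 1 synonymous substitution.
Codon 3 (AGU, Ser): 1 synonymous substitution.
Total: 1 + 1 + 1 = 3.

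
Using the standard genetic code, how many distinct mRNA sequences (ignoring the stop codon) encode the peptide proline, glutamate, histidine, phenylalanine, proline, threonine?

512

Pro: 4 codons.
Glu: 2 codons.
His: 2 codons.
Phe: 2 codons.
Pro: 4 codons.
Thr: 4 codons.
4 × 2 × 2 × 2 × 4 × 4 = 512.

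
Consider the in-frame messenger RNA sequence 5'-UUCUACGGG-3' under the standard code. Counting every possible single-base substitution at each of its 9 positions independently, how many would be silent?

5

Codon 1 (UUC, Phe): 1 synonymous substitution.
Codon 2 (UAC, Tyr): 1 synonymous substitution.
Codon 3 (GGG, Gly): 3 synonymous substitutions.
Total: 1 + 1 + 3 = 5.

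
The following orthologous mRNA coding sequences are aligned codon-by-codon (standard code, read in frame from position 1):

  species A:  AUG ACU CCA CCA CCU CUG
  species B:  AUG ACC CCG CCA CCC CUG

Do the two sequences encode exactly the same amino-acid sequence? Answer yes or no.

Codon 1: AUG Met / AUG Met — identical.
Codon 2: ACU Thr / ACC Thr — synonymous.
Codon 3: CCA Pro / CCG Pro — synonymous.
Codon 4: CCA Pro / CCA Pro — identical.
Codon 5: CCU Pro / CCC Pro — synonymous.
Codon 6: CUG Leu / CUG Leu — identical.
Nonsynonymous differences: 0 → same protein.

yes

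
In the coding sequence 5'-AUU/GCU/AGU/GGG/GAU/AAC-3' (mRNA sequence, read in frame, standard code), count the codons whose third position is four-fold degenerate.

Codon 1 AUU (Ile): third position 3-fold.
Codon 2 GCU (Ala): third position 4-fold.
Codon 3 AGU (Ser): third position 2-fold.
Codon 4 GGG (Gly): third position 4-fold.
Codon 5 GAU (Asp): third position 2-fold.
Codon 6 AAC (Asn): third position 2-fold.
Four-fold degenerate third positions: 2.

2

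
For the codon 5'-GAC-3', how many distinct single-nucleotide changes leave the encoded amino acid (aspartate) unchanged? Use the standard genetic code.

1

Position 1: none → 0 synonymous.
Position 2: none → 0 synonymous.
Position 3: GAU → 1 synonymous.
Total: 0 + 0 + 1 = 1.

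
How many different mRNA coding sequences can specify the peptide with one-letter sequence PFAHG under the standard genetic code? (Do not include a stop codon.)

256

Pro: 4 codons.
Phe: 2 codons.
Ala: 4 codons.
His: 2 codons.
Gly: 4 codons.
4 × 2 × 4 × 2 × 4 = 256.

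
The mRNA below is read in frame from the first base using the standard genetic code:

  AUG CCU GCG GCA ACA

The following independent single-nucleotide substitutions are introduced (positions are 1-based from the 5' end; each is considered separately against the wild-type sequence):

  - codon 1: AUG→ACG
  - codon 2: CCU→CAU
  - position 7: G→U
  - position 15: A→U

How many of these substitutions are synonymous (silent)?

Codon 1: AUG (Met) → ACG (Thr) — missense.
Codon 2: CCU (Pro) → CAU (His) — missense.
Codon 3: GCG (Ala) → UCG (Ser) — missense.
Codon 5: ACA (Thr) → ACU (Thr) — synonymous.
Synonymous: 1 of 4.

1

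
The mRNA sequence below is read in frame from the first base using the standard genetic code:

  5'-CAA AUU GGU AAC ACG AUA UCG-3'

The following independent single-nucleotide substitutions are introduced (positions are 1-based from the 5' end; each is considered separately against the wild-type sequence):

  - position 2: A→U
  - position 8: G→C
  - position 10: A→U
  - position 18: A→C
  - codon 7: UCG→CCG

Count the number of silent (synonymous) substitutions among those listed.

1

Codon 1: CAA (Gln) → CUA (Leu) — missense.
Codon 3: GGU (Gly) → GCU (Ala) — missense.
Codon 4: AAC (Asn) → UAC (Tyr) — missense.
Codon 6: AUA (Ile) → AUC (Ile) — synonymous.
Codon 7: UCG (Ser) → CCG (Pro) — missense.
Synonymous: 1 of 5.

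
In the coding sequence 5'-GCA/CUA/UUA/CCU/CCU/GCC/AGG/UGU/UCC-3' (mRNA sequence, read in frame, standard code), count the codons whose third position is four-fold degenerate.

6

Codon 1 GCA (Ala): third position 4-fold.
Codon 2 CUA (Leu): third position 4-fold.
Codon 3 UUA (Leu): third position 2-fold.
Codon 4 CCU (Pro): third position 4-fold.
Codon 5 CCU (Pro): third position 4-fold.
Codon 6 GCC (Ala): third position 4-fold.
Codon 7 AGG (Arg): third position 2-fold.
Codon 8 UGU (Cys): third position 2-fold.
Codon 9 UCC (Ser): third position 4-fold.
Four-fold degenerate third positions: 6.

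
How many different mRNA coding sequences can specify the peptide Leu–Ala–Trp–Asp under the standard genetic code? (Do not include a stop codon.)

Leu: 6 codons.
Ala: 4 codons.
Trp: 1 codon.
Asp: 2 codons.
6 × 4 × 1 × 2 = 48.

48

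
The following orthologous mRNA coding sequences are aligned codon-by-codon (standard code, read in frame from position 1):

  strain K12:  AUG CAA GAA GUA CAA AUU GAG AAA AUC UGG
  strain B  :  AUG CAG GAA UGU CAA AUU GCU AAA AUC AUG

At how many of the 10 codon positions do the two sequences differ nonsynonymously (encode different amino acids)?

Codon 1: AUG Met / AUG Met — identical.
Codon 2: CAA Gln / CAG Gln — synonymous.
Codon 3: GAA Glu / GAA Glu — identical.
Codon 4: GUA Val / UGU Cys — nonsynonymous.
Codon 5: CAA Gln / CAA Gln — identical.
Codon 6: AUU Ile / AUU Ile — identical.
Codon 7: GAG Glu / GCU Ala — nonsynonymous.
Codon 8: AAA Lys / AAA Lys — identical.
Codon 9: AUC Ile / AUC Ile — identical.
Codon 10: UGG Trp / AUG Met — nonsynonymous.
Nonsynonymous differences: 3.

3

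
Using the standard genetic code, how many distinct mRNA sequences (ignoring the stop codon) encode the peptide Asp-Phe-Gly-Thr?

64

Asp: 2 codons.
Phe: 2 codons.
Gly: 4 codons.
Thr: 4 codons.
2 × 2 × 4 × 4 = 64.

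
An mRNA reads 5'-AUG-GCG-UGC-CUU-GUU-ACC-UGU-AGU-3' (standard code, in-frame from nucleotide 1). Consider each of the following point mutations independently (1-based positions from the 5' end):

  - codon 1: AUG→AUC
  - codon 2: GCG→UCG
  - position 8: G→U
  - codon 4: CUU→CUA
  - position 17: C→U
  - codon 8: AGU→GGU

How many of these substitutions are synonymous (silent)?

1

Codon 1: AUG (Met) → AUC (Ile) — missense.
Codon 2: GCG (Ala) → UCG (Ser) — missense.
Codon 3: UGC (Cys) → UUC (Phe) — missense.
Codon 4: CUU (Leu) → CUA (Leu) — synonymous.
Codon 6: ACC (Thr) → AUC (Ile) — missense.
Codon 8: AGU (Ser) → GGU (Gly) — missense.
Synonymous: 1 of 6.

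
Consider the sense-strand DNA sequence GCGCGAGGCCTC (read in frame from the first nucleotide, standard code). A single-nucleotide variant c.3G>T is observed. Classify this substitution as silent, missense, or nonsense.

silent

Position 3 falls in codon 1: GCG → Ala.
After the substitution the codon is GCT → Ala.
Both encode Ala, so the change is synonymous.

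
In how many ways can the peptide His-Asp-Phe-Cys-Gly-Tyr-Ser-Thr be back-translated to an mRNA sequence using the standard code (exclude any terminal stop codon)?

His: 2 codons.
Asp: 2 codons.
Phe: 2 codons.
Cys: 2 codons.
Gly: 4 codons.
Tyr: 2 codons.
Ser: 6 codons.
Thr: 4 codons.
2 × 2 × 2 × 2 × 4 × 2 × 6 × 4 = 3072.

3072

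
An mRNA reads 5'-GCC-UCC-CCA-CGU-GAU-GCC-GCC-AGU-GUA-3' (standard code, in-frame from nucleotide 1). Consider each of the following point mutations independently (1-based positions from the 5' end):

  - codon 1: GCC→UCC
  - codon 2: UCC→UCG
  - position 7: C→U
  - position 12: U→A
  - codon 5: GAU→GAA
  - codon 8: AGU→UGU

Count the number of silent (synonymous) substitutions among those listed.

Codon 1: GCC (Ala) → UCC (Ser) — missense.
Codon 2: UCC (Ser) → UCG (Ser) — synonymous.
Codon 3: CCA (Pro) → UCA (Ser) — missense.
Codon 4: CGU (Arg) → CGA (Arg) — synonymous.
Codon 5: GAU (Asp) → GAA (Glu) — missense.
Codon 8: AGU (Ser) → UGU (Cys) — missense.
Synonymous: 2 of 6.

2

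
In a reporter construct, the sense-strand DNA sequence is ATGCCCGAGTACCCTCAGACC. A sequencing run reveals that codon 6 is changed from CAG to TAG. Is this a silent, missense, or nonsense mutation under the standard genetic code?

nonsense

Position 16 falls in codon 6: CAG → Gln.
After the substitution the codon is TAG → Stop.
The new codon is a stop codon, so this is a nonsense mutation.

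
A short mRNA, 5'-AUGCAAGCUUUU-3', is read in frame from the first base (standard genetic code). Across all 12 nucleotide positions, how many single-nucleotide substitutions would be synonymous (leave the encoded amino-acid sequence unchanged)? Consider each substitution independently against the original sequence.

Codon 1 (AUG, Met): 0 synonymous substitutions.
Codon 2 (CAA, Gln): 1 synonymous substitution.
Codon 3 (GCU, Ala): 3 synonymous substitutions.
Codon 4 (UUU, Phe): 1 synonymous substitution.
Total: 0 + 1 + 3 + 1 = 5.

5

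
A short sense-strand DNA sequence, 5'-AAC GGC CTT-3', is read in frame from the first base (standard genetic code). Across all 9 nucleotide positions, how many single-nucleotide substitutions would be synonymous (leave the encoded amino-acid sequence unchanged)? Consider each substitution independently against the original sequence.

Codon 1 (AAC, Asn): 1 synonymous substitution.
Codon 2 (GGC, Gly): 3 synonymous substitutions.
Codon 3 (CTT, Leu): 3 synonymous substitutions.
Total: 1 + 3 + 3 = 7.

7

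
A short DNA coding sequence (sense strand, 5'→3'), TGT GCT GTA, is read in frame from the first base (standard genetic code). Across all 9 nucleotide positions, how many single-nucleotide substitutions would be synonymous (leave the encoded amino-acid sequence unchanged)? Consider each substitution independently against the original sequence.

7

Codon 1 (TGT, Cys): 1 synonymous substitution.
Codon 2 (GCT, Ala): 3 synonymous substitutions.
Codon 3 (GTA, Val): 3 synonymous substitutions.
Total: 1 + 3 + 3 = 7.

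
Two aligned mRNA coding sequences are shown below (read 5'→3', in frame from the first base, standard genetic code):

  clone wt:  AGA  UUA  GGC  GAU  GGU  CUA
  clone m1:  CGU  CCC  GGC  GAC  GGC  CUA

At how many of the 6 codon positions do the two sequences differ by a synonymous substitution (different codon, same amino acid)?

Codon 1: AGA Arg / CGU Arg — synonymous.
Codon 2: UUA Leu / CCC Pro — nonsynonymous.
Codon 3: GGC Gly / GGC Gly — identical.
Codon 4: GAU Asp / GAC Asp — synonymous.
Codon 5: GGU Gly / GGC Gly — synonymous.
Codon 6: CUA Leu / CUA Leu — identical.
Synonymous differences: 3.

3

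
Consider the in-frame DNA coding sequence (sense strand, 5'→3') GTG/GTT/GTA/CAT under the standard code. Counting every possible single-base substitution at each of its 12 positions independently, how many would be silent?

10

Codon 1 (GTG, Val): 3 synonymous substitutions.
Codon 2 (GTT, Val): 3 synonymous substitutions.
Codon 3 (GTA, Val): 3 synonymous substitutions.
Codon 4 (CAT, His): 1 synonymous substitution.
Total: 3 + 3 + 3 + 1 = 10.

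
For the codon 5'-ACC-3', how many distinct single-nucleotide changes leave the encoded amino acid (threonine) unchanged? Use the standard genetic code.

Position 1: none → 0 synonymous.
Position 2: none → 0 synonymous.
Position 3: ACT, ACA, ACG → 3 synonymous.
Total: 0 + 0 + 3 = 3.

3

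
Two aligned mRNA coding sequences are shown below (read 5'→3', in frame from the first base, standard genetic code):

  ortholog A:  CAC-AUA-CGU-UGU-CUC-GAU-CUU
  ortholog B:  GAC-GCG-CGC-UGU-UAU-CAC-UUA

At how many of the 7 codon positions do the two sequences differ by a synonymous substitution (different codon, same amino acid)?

Codon 1: CAC His / GAC Asp — nonsynonymous.
Codon 2: AUA Ile / GCG Ala — nonsynonymous.
Codon 3: CGU Arg / CGC Arg — synonymous.
Codon 4: UGU Cys / UGU Cys — identical.
Codon 5: CUC Leu / UAU Tyr — nonsynonymous.
Codon 6: GAU Asp / CAC His — nonsynonymous.
Codon 7: CUU Leu / UUA Leu — synonymous.
Synonymous differences: 2.

2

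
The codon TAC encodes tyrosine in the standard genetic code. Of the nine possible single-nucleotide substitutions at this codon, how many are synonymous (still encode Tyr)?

Position 1: none → 0 synonymous.
Position 2: none → 0 synonymous.
Position 3: TAT → 1 synonymous.
Total: 0 + 0 + 1 = 1.

1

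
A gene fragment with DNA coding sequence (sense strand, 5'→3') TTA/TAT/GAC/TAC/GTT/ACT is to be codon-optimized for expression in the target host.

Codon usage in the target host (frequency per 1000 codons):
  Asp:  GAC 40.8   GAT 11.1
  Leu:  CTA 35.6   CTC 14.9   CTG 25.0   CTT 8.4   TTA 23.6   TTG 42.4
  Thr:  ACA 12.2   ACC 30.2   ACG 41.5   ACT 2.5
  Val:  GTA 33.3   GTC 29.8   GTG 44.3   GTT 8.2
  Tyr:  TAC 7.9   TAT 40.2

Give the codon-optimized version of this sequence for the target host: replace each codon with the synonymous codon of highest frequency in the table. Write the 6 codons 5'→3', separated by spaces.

TTG TAT GAC TAT GTG ACG

Codon 1 (Leu): best is TTG at 42.4.
Codon 2 (Tyr): best is TAT at 40.2.
Codon 3 (Asp): best is GAC at 40.8.
Codon 4 (Tyr): best is TAT at 40.2.
Codon 5 (Val): best is GTG at 44.3.
Codon 6 (Thr): best is ACG at 41.5.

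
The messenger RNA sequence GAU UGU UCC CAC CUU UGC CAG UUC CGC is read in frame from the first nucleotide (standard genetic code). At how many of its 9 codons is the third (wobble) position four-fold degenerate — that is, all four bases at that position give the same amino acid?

Codon 1 GAU (Asp): third position 2-fold.
Codon 2 UGU (Cys): third position 2-fold.
Codon 3 UCC (Ser): third position 4-fold.
Codon 4 CAC (His): third position 2-fold.
Codon 5 CUU (Leu): third position 4-fold.
Codon 6 UGC (Cys): third position 2-fold.
Codon 7 CAG (Gln): third position 2-fold.
Codon 8 UUC (Phe): third position 2-fold.
Codon 9 CGC (Arg): third position 4-fold.
Four-fold degenerate third positions: 3.

3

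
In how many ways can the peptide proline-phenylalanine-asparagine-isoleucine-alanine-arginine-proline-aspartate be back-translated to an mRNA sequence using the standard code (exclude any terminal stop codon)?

9216

Pro: 4 codons.
Phe: 2 codons.
Asn: 2 codons.
Ile: 3 codons.
Ala: 4 codons.
Arg: 6 codons.
Pro: 4 codons.
Asp: 2 codons.
4 × 2 × 2 × 3 × 4 × 6 × 4 × 2 = 9216.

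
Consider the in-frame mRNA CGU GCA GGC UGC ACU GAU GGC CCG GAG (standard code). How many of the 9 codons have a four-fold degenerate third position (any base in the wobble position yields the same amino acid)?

Codon 1 CGU (Arg): third position 4-fold.
Codon 2 GCA (Ala): third position 4-fold.
Codon 3 GGC (Gly): third position 4-fold.
Codon 4 UGC (Cys): third position 2-fold.
Codon 5 ACU (Thr): third position 4-fold.
Codon 6 GAU (Asp): third position 2-fold.
Codon 7 GGC (Gly): third position 4-fold.
Codon 8 CCG (Pro): third position 4-fold.
Codon 9 GAG (Glu): third position 2-fold.
Four-fold degenerate third positions: 6.

6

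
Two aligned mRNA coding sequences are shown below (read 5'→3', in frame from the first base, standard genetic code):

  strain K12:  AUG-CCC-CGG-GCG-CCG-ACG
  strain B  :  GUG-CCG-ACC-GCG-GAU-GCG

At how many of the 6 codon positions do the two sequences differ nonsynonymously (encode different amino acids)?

4

Codon 1: AUG Met / GUG Val — nonsynonymous.
Codon 2: CCC Pro / CCG Pro — synonymous.
Codon 3: CGG Arg / ACC Thr — nonsynonymous.
Codon 4: GCG Ala / GCG Ala — identical.
Codon 5: CCG Pro / GAU Asp — nonsynonymous.
Codon 6: ACG Thr / GCG Ala — nonsynonymous.
Nonsynonymous differences: 4.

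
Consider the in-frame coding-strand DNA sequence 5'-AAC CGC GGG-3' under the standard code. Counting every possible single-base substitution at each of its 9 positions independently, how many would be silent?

7

Codon 1 (AAC, Asn): 1 synonymous substitution.
Codon 2 (CGC, Arg): 3 synonymous substitutions.
Codon 3 (GGG, Gly): 3 synonymous substitutions.
Total: 1 + 3 + 3 = 7.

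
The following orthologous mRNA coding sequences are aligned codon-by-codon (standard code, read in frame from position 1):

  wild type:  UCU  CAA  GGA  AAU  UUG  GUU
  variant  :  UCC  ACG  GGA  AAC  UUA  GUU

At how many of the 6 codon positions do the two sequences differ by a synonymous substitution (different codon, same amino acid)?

3

Codon 1: UCU Ser / UCC Ser — synonymous.
Codon 2: CAA Gln / ACG Thr — nonsynonymous.
Codon 3: GGA Gly / GGA Gly — identical.
Codon 4: AAU Asn / AAC Asn — synonymous.
Codon 5: UUG Leu / UUA Leu — synonymous.
Codon 6: GUU Val / GUU Val — identical.
Synonymous differences: 3.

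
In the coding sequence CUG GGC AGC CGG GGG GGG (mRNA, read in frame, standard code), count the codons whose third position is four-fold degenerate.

5

Codon 1 CUG (Leu): third position 4-fold.
Codon 2 GGC (Gly): third position 4-fold.
Codon 3 AGC (Ser): third position 2-fold.
Codon 4 CGG (Arg): third position 4-fold.
Codon 5 GGG (Gly): third position 4-fold.
Codon 6 GGG (Gly): third position 4-fold.
Four-fold degenerate third positions: 5.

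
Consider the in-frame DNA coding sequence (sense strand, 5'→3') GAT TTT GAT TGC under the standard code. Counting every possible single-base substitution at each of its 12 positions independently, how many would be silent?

Codon 1 (GAT, Asp): 1 synonymous substitution.
Codon 2 (TTT, Phe): 1 synonymous substitution.
Codon 3 (GAT, Asp): 1 synonymous substitution.
Codon 4 (TGC, Cys): 1 synonymous substitution.
Total: 1 + 1 + 1 + 1 = 4.

4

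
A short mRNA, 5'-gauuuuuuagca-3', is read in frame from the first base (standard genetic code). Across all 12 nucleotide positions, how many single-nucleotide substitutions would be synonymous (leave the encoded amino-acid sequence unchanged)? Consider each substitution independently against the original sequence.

Codon 1 (GAU, Asp): 1 synonymous substitution.
Codon 2 (UUU, Phe): 1 synonymous substitution.
Codon 3 (UUA, Leu): 2 synonymous substitutions.
Codon 4 (GCA, Ala): 3 synonymous substitutions.
Total: 1 + 1 + 2 + 3 = 7.

7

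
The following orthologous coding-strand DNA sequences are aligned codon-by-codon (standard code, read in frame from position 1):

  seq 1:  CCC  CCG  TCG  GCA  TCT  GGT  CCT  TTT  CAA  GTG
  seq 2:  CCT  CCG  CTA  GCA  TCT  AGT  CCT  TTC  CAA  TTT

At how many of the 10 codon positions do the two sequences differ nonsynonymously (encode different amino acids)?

3

Codon 1: CCC Pro / CCT Pro — synonymous.
Codon 2: CCG Pro / CCG Pro — identical.
Codon 3: TCG Ser / CTA Leu — nonsynonymous.
Codon 4: GCA Ala / GCA Ala — identical.
Codon 5: TCT Ser / TCT Ser — identical.
Codon 6: GGT Gly / AGT Ser — nonsynonymous.
Codon 7: CCT Pro / CCT Pro — identical.
Codon 8: TTT Phe / TTC Phe — synonymous.
Codon 9: CAA Gln / CAA Gln — identical.
Codon 10: GTG Val / TTT Phe — nonsynonymous.
Nonsynonymous differences: 3.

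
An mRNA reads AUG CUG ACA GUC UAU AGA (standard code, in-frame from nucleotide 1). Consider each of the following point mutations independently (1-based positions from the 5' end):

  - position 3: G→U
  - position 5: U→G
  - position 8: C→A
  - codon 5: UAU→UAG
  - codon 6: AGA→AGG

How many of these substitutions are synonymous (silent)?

1

Codon 1: AUG (Met) → AUU (Ile) — missense.
Codon 2: CUG (Leu) → CGG (Arg) — missense.
Codon 3: ACA (Thr) → AAA (Lys) — missense.
Codon 5: UAU (Tyr) → UAG (Stop) — nonsense.
Codon 6: AGA (Arg) → AGG (Arg) — synonymous.
Synonymous: 1 of 5.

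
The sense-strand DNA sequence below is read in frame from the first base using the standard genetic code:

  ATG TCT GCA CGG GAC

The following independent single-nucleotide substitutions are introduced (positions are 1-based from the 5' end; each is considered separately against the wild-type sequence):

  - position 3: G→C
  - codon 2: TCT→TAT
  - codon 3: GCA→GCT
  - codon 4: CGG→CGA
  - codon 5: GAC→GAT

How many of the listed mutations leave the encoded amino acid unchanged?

Codon 1: ATG (Met) → ATC (Ile) — missense.
Codon 2: TCT (Ser) → TAT (Tyr) — missense.
Codon 3: GCA (Ala) → GCT (Ala) — synonymous.
Codon 4: CGG (Arg) → CGA (Arg) — synonymous.
Codon 5: GAC (Asp) → GAT (Asp) — synonymous.
Synonymous: 3 of 5.

3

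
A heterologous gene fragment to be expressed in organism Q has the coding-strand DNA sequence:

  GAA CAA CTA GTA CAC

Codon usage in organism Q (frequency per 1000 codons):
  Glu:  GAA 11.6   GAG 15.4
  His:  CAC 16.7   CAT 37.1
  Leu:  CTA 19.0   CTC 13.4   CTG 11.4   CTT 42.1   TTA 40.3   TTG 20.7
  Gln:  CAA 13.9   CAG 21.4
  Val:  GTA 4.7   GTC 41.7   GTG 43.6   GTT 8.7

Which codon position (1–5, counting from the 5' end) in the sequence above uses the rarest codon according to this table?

Codon 1 GAA (Glu): 11.6 per 1000.
Codon 2 CAA (Gln): 13.9 per 1000.
Codon 3 CTA (Leu): 19.0 per 1000.
Codon 4 GTA (Val): 4.7 per 1000.
Codon 5 CAC (His): 16.7 per 1000.
Lowest frequency is 4.7 at codon 4.

4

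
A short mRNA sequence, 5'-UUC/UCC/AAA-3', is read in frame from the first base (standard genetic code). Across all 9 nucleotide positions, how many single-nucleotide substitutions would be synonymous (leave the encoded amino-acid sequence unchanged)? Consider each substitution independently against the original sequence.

5

Codon 1 (UUC, Phe): 1 synonymous substitution.
Codon 2 (UCC, Ser): 3 synonymous substitutions.
Codon 3 (AAA, Lys): 1 synonymous substitution.
Total: 1 + 3 + 1 = 5.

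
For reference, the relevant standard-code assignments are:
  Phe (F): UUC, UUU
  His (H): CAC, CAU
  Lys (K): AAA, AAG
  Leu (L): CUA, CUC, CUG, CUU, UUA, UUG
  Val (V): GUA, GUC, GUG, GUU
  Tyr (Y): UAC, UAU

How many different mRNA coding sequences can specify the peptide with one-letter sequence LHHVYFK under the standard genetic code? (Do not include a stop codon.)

Leu: 6 codons.
His: 2 codons.
His: 2 codons.
Val: 4 codons.
Tyr: 2 codons.
Phe: 2 codons.
Lys: 2 codons.
6 × 2 × 2 × 4 × 2 × 2 × 2 = 768.

768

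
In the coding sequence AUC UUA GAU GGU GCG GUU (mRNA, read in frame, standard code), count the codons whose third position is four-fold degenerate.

Codon 1 AUC (Ile): third position 3-fold.
Codon 2 UUA (Leu): third position 2-fold.
Codon 3 GAU (Asp): third position 2-fold.
Codon 4 GGU (Gly): third position 4-fold.
Codon 5 GCG (Ala): third position 4-fold.
Codon 6 GUU (Val): third position 4-fold.
Four-fold degenerate third positions: 3.

3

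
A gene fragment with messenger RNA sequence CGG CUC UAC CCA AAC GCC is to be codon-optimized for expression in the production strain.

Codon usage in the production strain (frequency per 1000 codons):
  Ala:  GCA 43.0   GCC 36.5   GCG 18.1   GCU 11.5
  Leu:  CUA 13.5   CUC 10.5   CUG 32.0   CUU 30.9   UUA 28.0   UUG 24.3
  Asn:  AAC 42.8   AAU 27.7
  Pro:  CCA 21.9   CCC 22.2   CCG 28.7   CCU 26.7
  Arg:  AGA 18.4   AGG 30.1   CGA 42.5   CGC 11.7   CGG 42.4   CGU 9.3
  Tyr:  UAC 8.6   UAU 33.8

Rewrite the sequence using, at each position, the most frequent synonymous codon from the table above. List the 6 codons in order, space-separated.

Codon 1 (Arg): best is CGA at 42.5.
Codon 2 (Leu): best is CUG at 32.0.
Codon 3 (Tyr): best is UAU at 33.8.
Codon 4 (Pro): best is CCG at 28.7.
Codon 5 (Asn): best is AAC at 42.8.
Codon 6 (Ala): best is GCA at 43.0.

CGA CUG UAU CCG AAC GCA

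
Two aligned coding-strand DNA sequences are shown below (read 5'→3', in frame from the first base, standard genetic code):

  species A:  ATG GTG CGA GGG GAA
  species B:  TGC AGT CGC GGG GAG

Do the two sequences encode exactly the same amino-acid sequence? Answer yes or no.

Codon 1: ATG Met / TGC Cys — nonsynonymous.
Codon 2: GTG Val / AGT Ser — nonsynonymous.
Codon 3: CGA Arg / CGC Arg — synonymous.
Codon 4: GGG Gly / GGG Gly — identical.
Codon 5: GAA Glu / GAG Glu — synonymous.
Nonsynonymous differences: 2 → different protein.

no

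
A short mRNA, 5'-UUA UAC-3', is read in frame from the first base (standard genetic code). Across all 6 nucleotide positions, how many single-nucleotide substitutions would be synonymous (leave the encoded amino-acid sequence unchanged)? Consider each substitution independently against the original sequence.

Codon 1 (UUA, Leu): 2 synonymous substitutions.
Codon 2 (UAC, Tyr): 1 synonymous substitution.
Total: 2 + 1 = 3.

3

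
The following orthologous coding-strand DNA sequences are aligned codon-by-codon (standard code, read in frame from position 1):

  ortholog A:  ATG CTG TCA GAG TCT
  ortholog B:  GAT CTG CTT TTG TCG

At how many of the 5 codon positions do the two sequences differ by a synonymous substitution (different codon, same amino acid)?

1

Codon 1: ATG Met / GAT Asp — nonsynonymous.
Codon 2: CTG Leu / CTG Leu — identical.
Codon 3: TCA Ser / CTT Leu — nonsynonymous.
Codon 4: GAG Glu / TTG Leu — nonsynonymous.
Codon 5: TCT Ser / TCG Ser — synonymous.
Synonymous differences: 1.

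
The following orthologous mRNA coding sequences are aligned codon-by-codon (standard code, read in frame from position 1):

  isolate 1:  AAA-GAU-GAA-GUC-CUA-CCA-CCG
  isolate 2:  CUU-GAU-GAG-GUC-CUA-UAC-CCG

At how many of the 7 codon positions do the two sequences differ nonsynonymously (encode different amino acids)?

2

Codon 1: AAA Lys / CUU Leu — nonsynonymous.
Codon 2: GAU Asp / GAU Asp — identical.
Codon 3: GAA Glu / GAG Glu — synonymous.
Codon 4: GUC Val / GUC Val — identical.
Codon 5: CUA Leu / CUA Leu — identical.
Codon 6: CCA Pro / UAC Tyr — nonsynonymous.
Codon 7: CCG Pro / CCG Pro — identical.
Nonsynonymous differences: 2.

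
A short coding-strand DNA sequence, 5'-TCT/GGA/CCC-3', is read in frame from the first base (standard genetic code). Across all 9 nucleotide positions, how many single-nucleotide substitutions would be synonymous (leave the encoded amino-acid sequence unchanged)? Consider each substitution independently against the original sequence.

Codon 1 (TCT, Ser): 3 synonymous substitutions.
Codon 2 (GGA, Gly): 3 synonymous substitutions.
Codon 3 (CCC, Pro): 3 synonymous substitutions.
Total: 3 + 3 + 3 = 9.

9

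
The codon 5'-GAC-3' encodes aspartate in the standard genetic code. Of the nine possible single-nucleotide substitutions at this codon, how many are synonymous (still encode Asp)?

Position 1: none → 0 synonymous.
Position 2: none → 0 synonymous.
Position 3: GAU → 1 synonymous.
Total: 0 + 0 + 1 = 1.

1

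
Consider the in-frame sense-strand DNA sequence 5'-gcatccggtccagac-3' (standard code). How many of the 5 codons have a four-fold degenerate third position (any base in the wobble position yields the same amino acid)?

Codon 1 GCA (Ala): third position 4-fold.
Codon 2 TCC (Ser): third position 4-fold.
Codon 3 GGT (Gly): third position 4-fold.
Codon 4 CCA (Pro): third position 4-fold.
Codon 5 GAC (Asp): third position 2-fold.
Four-fold degenerate third positions: 4.

4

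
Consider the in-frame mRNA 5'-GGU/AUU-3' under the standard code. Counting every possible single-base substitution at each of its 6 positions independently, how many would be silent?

Codon 1 (GGU, Gly): 3 synonymous substitutions.
Codon 2 (AUU, Ile): 2 synonymous substitutions.
Total: 3 + 2 = 5.

5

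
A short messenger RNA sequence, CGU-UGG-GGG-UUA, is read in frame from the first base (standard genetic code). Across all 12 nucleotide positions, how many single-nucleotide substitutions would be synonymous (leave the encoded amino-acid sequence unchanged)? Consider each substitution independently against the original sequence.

Codon 1 (CGU, Arg): 3 synonymous substitutions.
Codon 2 (UGG, Trp): 0 synonymous substitutions.
Codon 3 (GGG, Gly): 3 synonymous substitutions.
Codon 4 (UUA, Leu): 2 synonymous substitutions.
Total: 3 + 0 + 3 + 2 = 8.

8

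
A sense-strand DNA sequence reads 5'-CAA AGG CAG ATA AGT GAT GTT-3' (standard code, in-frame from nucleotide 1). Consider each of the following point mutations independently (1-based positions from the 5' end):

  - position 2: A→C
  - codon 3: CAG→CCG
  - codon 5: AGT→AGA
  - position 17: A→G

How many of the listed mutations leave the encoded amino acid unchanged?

0

Codon 1: CAA (Gln) → CCA (Pro) — missense.
Codon 3: CAG (Gln) → CCG (Pro) — missense.
Codon 5: AGT (Ser) → AGA (Arg) — missense.
Codon 6: GAT (Asp) → GGT (Gly) — missense.
Synonymous: 0 of 4.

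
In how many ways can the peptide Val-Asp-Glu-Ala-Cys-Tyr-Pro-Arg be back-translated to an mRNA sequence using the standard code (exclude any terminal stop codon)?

Val: 4 codons.
Asp: 2 codons.
Glu: 2 codons.
Ala: 4 codons.
Cys: 2 codons.
Tyr: 2 codons.
Pro: 4 codons.
Arg: 6 codons.
4 × 2 × 2 × 4 × 2 × 2 × 4 × 6 = 6144.

6144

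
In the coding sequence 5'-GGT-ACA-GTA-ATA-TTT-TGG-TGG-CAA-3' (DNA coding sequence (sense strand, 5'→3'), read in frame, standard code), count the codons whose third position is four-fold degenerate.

3

Codon 1 GGT (Gly): third position 4-fold.
Codon 2 ACA (Thr): third position 4-fold.
Codon 3 GTA (Val): third position 4-fold.
Codon 4 ATA (Ile): third position 3-fold.
Codon 5 TTT (Phe): third position 2-fold.
Codon 6 TGG (Trp): third position 1-fold.
Codon 7 TGG (Trp): third position 1-fold.
Codon 8 CAA (Gln): third position 2-fold.
Four-fold degenerate third positions: 3.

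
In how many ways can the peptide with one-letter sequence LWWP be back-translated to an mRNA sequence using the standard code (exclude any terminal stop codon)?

24

Leu: 6 codons.
Trp: 1 codon.
Trp: 1 codon.
Pro: 4 codons.
6 × 1 × 1 × 4 = 24.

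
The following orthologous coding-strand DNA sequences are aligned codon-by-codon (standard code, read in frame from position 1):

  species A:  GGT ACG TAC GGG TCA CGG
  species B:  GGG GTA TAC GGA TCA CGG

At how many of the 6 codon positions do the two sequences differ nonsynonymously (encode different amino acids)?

Codon 1: GGT Gly / GGG Gly — synonymous.
Codon 2: ACG Thr / GTA Val — nonsynonymous.
Codon 3: TAC Tyr / TAC Tyr — identical.
Codon 4: GGG Gly / GGA Gly — synonymous.
Codon 5: TCA Ser / TCA Ser — identical.
Codon 6: CGG Arg / CGG Arg — identical.
Nonsynonymous differences: 1.

1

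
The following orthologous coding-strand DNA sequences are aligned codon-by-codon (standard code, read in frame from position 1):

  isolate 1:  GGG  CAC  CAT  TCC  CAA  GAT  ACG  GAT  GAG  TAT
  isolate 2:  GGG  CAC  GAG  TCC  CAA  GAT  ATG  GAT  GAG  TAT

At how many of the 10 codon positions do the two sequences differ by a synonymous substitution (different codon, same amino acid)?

Codon 1: GGG Gly / GGG Gly — identical.
Codon 2: CAC His / CAC His — identical.
Codon 3: CAT His / GAG Glu — nonsynonymous.
Codon 4: TCC Ser / TCC Ser — identical.
Codon 5: CAA Gln / CAA Gln — identical.
Codon 6: GAT Asp / GAT Asp — identical.
Codon 7: ACG Thr / ATG Met — nonsynonymous.
Codon 8: GAT Asp / GAT Asp — identical.
Codon 9: GAG Glu / GAG Glu — identical.
Codon 10: TAT Tyr / TAT Tyr — identical.
Synonymous differences: 0.

0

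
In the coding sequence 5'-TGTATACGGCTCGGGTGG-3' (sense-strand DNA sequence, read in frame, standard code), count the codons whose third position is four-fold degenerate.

3

Codon 1 TGT (Cys): third position 2-fold.
Codon 2 ATA (Ile): third position 3-fold.
Codon 3 CGG (Arg): third position 4-fold.
Codon 4 CTC (Leu): third position 4-fold.
Codon 5 GGG (Gly): third position 4-fold.
Codon 6 TGG (Trp): third position 1-fold.
Four-fold degenerate third positions: 3.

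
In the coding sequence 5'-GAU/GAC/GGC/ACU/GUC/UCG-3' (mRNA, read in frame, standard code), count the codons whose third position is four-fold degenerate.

4

Codon 1 GAU (Asp): third position 2-fold.
Codon 2 GAC (Asp): third position 2-fold.
Codon 3 GGC (Gly): third position 4-fold.
Codon 4 ACU (Thr): third position 4-fold.
Codon 5 GUC (Val): third position 4-fold.
Codon 6 UCG (Ser): third position 4-fold.
Four-fold degenerate third positions: 4.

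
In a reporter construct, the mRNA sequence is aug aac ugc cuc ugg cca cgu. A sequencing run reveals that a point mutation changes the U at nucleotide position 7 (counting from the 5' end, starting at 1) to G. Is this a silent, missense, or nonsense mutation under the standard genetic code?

Position 7 falls in codon 3: UGC → Cys.
After the substitution the codon is GGC → Gly.
Cys ≠ Gly, so this is a missense mutation.

missense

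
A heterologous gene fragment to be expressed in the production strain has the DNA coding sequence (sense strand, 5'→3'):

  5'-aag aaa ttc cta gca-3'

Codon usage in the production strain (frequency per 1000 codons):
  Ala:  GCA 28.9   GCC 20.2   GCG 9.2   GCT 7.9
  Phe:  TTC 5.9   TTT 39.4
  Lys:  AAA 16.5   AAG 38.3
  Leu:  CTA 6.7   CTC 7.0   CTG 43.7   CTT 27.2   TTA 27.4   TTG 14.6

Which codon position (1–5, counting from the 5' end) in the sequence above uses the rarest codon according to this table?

3

Codon 1 AAG (Lys): 38.3 per 1000.
Codon 2 AAA (Lys): 16.5 per 1000.
Codon 3 TTC (Phe): 5.9 per 1000.
Codon 4 CTA (Leu): 6.7 per 1000.
Codon 5 GCA (Ala): 28.9 per 1000.
Lowest frequency is 5.9 at codon 3.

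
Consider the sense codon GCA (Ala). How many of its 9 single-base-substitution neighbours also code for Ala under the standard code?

Position 1: none → 0 synonymous.
Position 2: none → 0 synonymous.
Position 3: GCU, GCC, GCG → 3 synonymous.
Total: 0 + 0 + 3 = 3.

3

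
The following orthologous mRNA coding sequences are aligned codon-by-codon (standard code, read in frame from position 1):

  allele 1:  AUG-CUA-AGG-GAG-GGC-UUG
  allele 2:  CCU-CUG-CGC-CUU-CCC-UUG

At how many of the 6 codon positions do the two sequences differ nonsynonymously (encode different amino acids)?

3

Codon 1: AUG Met / CCU Pro — nonsynonymous.
Codon 2: CUA Leu / CUG Leu — synonymous.
Codon 3: AGG Arg / CGC Arg — synonymous.
Codon 4: GAG Glu / CUU Leu — nonsynonymous.
Codon 5: GGC Gly / CCC Pro — nonsynonymous.
Codon 6: UUG Leu / UUG Leu — identical.
Nonsynonymous differences: 3.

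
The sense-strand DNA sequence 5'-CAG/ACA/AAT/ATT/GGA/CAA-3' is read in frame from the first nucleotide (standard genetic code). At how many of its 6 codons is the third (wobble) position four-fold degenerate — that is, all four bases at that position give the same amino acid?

2

Codon 1 CAG (Gln): third position 2-fold.
Codon 2 ACA (Thr): third position 4-fold.
Codon 3 AAT (Asn): third position 2-fold.
Codon 4 ATT (Ile): third position 3-fold.
Codon 5 GGA (Gly): third position 4-fold.
Codon 6 CAA (Gln): third position 2-fold.
Four-fold degenerate third positions: 2.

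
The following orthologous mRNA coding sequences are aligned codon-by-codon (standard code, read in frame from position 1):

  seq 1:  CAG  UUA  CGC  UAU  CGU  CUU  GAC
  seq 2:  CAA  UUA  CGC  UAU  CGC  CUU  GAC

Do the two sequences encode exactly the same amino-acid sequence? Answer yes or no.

Codon 1: CAG Gln / CAA Gln — synonymous.
Codon 2: UUA Leu / UUA Leu — identical.
Codon 3: CGC Arg / CGC Arg — identical.
Codon 4: UAU Tyr / UAU Tyr — identical.
Codon 5: CGU Arg / CGC Arg — synonymous.
Codon 6: CUU Leu / CUU Leu — identical.
Codon 7: GAC Asp / GAC Asp — identical.
Nonsynonymous differences: 0 → same protein.

yes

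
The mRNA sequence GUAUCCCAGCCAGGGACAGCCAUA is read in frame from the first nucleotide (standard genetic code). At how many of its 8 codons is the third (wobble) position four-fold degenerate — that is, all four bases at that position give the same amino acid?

Codon 1 GUA (Val): third position 4-fold.
Codon 2 UCC (Ser): third position 4-fold.
Codon 3 CAG (Gln): third position 2-fold.
Codon 4 CCA (Pro): third position 4-fold.
Codon 5 GGG (Gly): third position 4-fold.
Codon 6 ACA (Thr): third position 4-fold.
Codon 7 GCC (Ala): third position 4-fold.
Codon 8 AUA (Ile): third position 3-fold.
Four-fold degenerate third positions: 6.

6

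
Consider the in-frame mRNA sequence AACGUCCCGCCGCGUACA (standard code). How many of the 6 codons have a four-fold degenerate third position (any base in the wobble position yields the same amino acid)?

Codon 1 AAC (Asn): third position 2-fold.
Codon 2 GUC (Val): third position 4-fold.
Codon 3 CCG (Pro): third position 4-fold.
Codon 4 CCG (Pro): third position 4-fold.
Codon 5 CGU (Arg): third position 4-fold.
Codon 6 ACA (Thr): third position 4-fold.
Four-fold degenerate third positions: 5.

5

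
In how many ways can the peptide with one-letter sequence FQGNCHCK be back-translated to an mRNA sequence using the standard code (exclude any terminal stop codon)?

512

Phe: 2 codons.
Gln: 2 codons.
Gly: 4 codons.
Asn: 2 codons.
Cys: 2 codons.
His: 2 codons.
Cys: 2 codons.
Lys: 2 codons.
2 × 2 × 4 × 2 × 2 × 2 × 2 × 2 = 512.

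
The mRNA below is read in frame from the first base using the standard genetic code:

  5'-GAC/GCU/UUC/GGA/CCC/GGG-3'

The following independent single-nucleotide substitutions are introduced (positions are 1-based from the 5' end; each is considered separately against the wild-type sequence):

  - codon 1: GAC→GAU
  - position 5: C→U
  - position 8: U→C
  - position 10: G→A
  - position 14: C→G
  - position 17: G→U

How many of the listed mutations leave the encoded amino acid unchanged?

Codon 1: GAC (Asp) → GAU (Asp) — synonymous.
Codon 2: GCU (Ala) → GUU (Val) — missense.
Codon 3: UUC (Phe) → UCC (Ser) — missense.
Codon 4: GGA (Gly) → AGA (Arg) — missense.
Codon 5: CCC (Pro) → CGC (Arg) — missense.
Codon 6: GGG (Gly) → GUG (Val) — missense.
Synonymous: 1 of 6.

1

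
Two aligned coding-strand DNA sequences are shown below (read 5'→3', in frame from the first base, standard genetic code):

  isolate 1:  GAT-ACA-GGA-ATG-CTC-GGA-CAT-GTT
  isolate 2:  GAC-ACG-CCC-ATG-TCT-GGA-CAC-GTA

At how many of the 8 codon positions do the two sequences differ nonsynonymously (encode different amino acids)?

2

Codon 1: GAT Asp / GAC Asp — synonymous.
Codon 2: ACA Thr / ACG Thr — synonymous.
Codon 3: GGA Gly / CCC Pro — nonsynonymous.
Codon 4: ATG Met / ATG Met — identical.
Codon 5: CTC Leu / TCT Ser — nonsynonymous.
Codon 6: GGA Gly / GGA Gly — identical.
Codon 7: CAT His / CAC His — synonymous.
Codon 8: GTT Val / GTA Val — synonymous.
Nonsynonymous differences: 2.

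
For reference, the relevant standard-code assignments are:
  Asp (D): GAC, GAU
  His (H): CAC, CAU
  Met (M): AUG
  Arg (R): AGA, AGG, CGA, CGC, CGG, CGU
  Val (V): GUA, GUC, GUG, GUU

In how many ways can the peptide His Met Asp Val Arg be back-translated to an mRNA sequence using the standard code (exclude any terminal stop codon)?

96

His: 2 codons.
Met: 1 codon.
Asp: 2 codons.
Val: 4 codons.
Arg: 6 codons.
2 × 1 × 2 × 4 × 6 = 96.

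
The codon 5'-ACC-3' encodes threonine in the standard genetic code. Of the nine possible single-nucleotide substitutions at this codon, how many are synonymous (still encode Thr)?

Position 1: none → 0 synonymous.
Position 2: none → 0 synonymous.
Position 3: ACT, ACA, ACG → 3 synonymous.
Total: 0 + 0 + 3 = 3.

3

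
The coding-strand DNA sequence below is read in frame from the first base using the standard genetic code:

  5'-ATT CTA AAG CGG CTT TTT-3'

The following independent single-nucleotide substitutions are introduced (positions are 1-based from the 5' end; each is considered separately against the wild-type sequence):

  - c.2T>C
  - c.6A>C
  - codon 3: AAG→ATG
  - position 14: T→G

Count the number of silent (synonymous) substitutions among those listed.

1

Codon 1: ATT (Ile) → ACT (Thr) — missense.
Codon 2: CTA (Leu) → CTC (Leu) — synonymous.
Codon 3: AAG (Lys) → ATG (Met) — missense.
Codon 5: CTT (Leu) → CGT (Arg) — missense.
Synonymous: 1 of 4.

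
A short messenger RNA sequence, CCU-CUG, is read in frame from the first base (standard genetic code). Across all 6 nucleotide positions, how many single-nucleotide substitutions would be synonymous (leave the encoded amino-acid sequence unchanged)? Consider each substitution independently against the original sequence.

7

Codon 1 (CCU, Pro): 3 synonymous substitutions.
Codon 2 (CUG, Leu): 4 synonymous substitutions.
Total: 3 + 4 = 7.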